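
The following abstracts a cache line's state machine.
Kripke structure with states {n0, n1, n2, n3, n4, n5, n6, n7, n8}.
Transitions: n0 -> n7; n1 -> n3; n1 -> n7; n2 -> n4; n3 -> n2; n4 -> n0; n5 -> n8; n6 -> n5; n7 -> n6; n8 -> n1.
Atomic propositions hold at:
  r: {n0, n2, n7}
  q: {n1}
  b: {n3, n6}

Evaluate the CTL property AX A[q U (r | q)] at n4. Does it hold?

Yes

Sat(r | q) = {n0, n1, n2, n7}
A[q U (r | q)]: least fixpoint, start Z0 = Sat((r | q)) = {n0, n1, n2, n7}, add states in Sat(q) with every successor in Z. Already a fixed point.
Sat(A[q U (r | q)]) = {n0, n1, n2, n7}
Sat(AX A[q U (r | q)]) = {s : every successor in {n0, n1, n2, n7}} = {n0, n3, n4, n8}
n4 ∈ Sat(AX A[q U (r | q)]) = {n0, n3, n4, n8}, so the formula holds at n4.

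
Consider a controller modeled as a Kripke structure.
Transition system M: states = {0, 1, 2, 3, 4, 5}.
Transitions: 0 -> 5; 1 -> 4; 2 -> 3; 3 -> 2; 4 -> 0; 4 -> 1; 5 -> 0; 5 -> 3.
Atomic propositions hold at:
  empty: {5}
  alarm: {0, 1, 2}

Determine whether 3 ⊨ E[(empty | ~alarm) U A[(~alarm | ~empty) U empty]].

No

Sat(~alarm) = {3, 4, 5}
Sat(empty | ~alarm) = {3, 4, 5}
Sat(~empty) = {0, 1, 2, 3, 4}
Sat(~alarm | ~empty) = {0, 1, 2, 3, 4, 5}
A[(~alarm | ~empty) U empty]: least fixpoint, start Z0 = Sat(empty) = {5}, add states in Sat(~alarm | ~empty) with every successor in Z. Z1 = {0, 5}; fixed.
Sat(A[(~alarm | ~empty) U empty]) = {0, 5}
E[(empty | ~alarm) U A[(~alarm | ~empty) U empty]]: least fixpoint, start Z0 = Sat(A[(~alarm | ~empty) U empty]) = {0, 5}, add states in Sat(empty | ~alarm) with some successor in Z. Z1 = {0, 4, 5}; fixed.
Sat(E[(empty | ~alarm) U A[(~alarm | ~empty) U empty]]) = {0, 4, 5}
3 ∉ Sat(E[(empty | ~alarm) U A[(~alarm | ~empty) U empty]]) = {0, 4, 5}, so the formula does not hold at 3.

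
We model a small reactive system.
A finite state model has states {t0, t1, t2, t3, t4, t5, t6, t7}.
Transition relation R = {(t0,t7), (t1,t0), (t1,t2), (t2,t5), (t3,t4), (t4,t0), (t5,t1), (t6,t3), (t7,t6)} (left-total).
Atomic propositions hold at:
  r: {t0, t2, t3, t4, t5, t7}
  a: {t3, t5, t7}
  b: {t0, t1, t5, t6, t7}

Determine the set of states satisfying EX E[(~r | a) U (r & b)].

Sat(~r) = {t1, t6}
Sat(~r | a) = {t1, t3, t5, t6, t7}
Sat(r & b) = {t0, t5, t7}
E[(~r | a) U (r & b)]: least fixpoint, start Z0 = Sat((r & b)) = {t0, t5, t7}, add states in Sat(~r | a) with some successor in Z. Z1 = {t0, t1, t5, t7}; fixed.
Sat(E[(~r | a) U (r & b)]) = {t0, t1, t5, t7}
Sat(EX E[(~r | a) U (r & b)]) = {s : some successor in {t0, t1, t5, t7}} = {t0, t1, t2, t4, t5}

{t0, t1, t2, t4, t5}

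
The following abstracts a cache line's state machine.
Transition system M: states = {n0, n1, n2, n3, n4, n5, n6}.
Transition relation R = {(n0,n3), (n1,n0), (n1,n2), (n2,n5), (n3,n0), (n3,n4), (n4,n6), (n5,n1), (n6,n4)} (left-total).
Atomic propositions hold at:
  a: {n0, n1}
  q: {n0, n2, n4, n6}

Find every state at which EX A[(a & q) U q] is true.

{n1, n3, n4, n6}

Sat(a & q) = {n0}
A[(a & q) U q]: least fixpoint, start Z0 = Sat(q) = {n0, n2, n4, n6}, add states in Sat(a & q) with every successor in Z. Already a fixed point.
Sat(A[(a & q) U q]) = {n0, n2, n4, n6}
Sat(EX A[(a & q) U q]) = {s : some successor in {n0, n2, n4, n6}} = {n1, n3, n4, n6}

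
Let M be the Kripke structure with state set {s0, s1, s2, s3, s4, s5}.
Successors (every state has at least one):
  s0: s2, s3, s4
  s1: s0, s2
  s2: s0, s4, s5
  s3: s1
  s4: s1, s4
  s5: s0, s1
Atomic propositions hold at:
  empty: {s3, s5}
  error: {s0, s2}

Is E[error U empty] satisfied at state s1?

No

E[error U empty]: least fixpoint, start Z0 = Sat(empty) = {s3, s5}, add states in Sat(error) with some successor in Z. Z1 = {s0, s2, s3, s5}; fixed.
Sat(E[error U empty]) = {s0, s2, s3, s5}
s1 ∉ Sat(E[error U empty]) = {s0, s2, s3, s5}, so the formula does not hold at s1.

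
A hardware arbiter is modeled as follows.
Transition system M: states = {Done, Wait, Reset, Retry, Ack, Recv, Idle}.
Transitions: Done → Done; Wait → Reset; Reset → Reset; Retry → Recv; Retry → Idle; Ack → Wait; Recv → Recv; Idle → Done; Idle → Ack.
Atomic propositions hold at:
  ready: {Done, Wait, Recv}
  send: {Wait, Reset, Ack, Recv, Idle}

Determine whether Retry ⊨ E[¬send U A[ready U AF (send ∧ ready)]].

Yes

Sat(¬send) = {Done, Retry}
Sat(send ∧ ready) = {Wait, Recv}
AF (send ∧ ready): least fixpoint, start Z0 = {Wait, Recv}, add states with every successor in Z. Z1 = {Wait, Ack, Recv}; fixed.
Sat(AF (send ∧ ready)) = {Wait, Ack, Recv}
A[ready U AF (send ∧ ready)]: least fixpoint, start Z0 = Sat(AF (send ∧ ready)) = {Wait, Ack, Recv}, add states in Sat(ready) with every successor in Z. Already a fixed point.
Sat(A[ready U AF (send ∧ ready)]) = {Wait, Ack, Recv}
E[¬send U A[ready U AF (send ∧ ready)]]: least fixpoint, start Z0 = Sat(A[ready U AF (send ∧ ready)]) = {Wait, Ack, Recv}, add states in Sat(¬send) with some successor in Z. Z1 = {Wait, Retry, Ack, Recv}; fixed.
Sat(E[¬send U A[ready U AF (send ∧ ready)]]) = {Wait, Retry, Ack, Recv}
Retry ∈ Sat(E[¬send U A[ready U AF (send ∧ ready)]]) = {Wait, Retry, Ack, Recv}, so the formula holds at Retry.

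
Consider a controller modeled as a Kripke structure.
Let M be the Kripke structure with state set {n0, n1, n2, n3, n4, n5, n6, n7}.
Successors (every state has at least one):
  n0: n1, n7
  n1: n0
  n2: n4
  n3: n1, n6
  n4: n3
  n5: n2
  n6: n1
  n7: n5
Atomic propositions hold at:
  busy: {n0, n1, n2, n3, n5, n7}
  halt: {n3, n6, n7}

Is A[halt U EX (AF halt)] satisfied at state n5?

Yes

AF halt: least fixpoint, start Z0 = {n3, n6, n7}, add states with every successor in Z. Z1 = {n3, n4, n6, n7}; Z2 = {n2, n3, n4, n6, n7}; Z3 = {n2, n3, n4, n5, n6, n7}; fixed.
Sat(AF halt) = {n2, n3, n4, n5, n6, n7}
Sat(EX (AF halt)) = {s : some successor in {n2, n3, n4, n5, n6, n7}} = {n0, n2, n3, n4, n5, n7}
A[halt U EX (AF halt)]: least fixpoint, start Z0 = Sat(EX (AF halt)) = {n0, n2, n3, n4, n5, n7}, add states in Sat(halt) with every successor in Z. Already a fixed point.
Sat(A[halt U EX (AF halt)]) = {n0, n2, n3, n4, n5, n7}
n5 ∈ Sat(A[halt U EX (AF halt)]) = {n0, n2, n3, n4, n5, n7}, so the formula holds at n5.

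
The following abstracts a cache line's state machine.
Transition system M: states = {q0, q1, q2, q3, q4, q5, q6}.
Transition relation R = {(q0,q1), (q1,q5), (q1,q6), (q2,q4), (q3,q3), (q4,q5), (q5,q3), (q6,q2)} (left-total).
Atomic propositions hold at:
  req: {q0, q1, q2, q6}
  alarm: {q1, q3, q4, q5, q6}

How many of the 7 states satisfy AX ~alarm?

1

Sat(~alarm) = {q0, q2}
Sat(AX ~alarm) = {s : every successor in {q0, q2}} = {q6}
|Sat(AX ~alarm)| = |{q6}| = 1.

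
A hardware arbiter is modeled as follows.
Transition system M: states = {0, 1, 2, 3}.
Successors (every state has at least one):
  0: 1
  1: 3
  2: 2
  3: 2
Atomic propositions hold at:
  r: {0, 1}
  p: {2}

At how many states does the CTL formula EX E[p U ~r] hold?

3

Sat(~r) = {2, 3}
E[p U ~r]: least fixpoint, start Z0 = Sat(~r) = {2, 3}, add states in Sat(p) with some successor in Z. Already a fixed point.
Sat(E[p U ~r]) = {2, 3}
Sat(EX E[p U ~r]) = {s : some successor in {2, 3}} = {1, 2, 3}
|Sat(EX E[p U ~r])| = |{1, 2, 3}| = 3.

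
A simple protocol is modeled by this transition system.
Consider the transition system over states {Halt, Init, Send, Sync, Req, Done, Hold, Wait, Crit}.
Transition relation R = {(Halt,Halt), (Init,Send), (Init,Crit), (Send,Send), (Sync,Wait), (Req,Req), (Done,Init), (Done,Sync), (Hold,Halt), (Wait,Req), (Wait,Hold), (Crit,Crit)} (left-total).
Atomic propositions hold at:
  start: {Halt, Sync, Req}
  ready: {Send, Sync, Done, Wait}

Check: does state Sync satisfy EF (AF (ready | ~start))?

Yes

Sat(~start) = {Init, Send, Done, Hold, Wait, Crit}
Sat(ready | ~start) = {Init, Send, Sync, Done, Hold, Wait, Crit}
AF (ready | ~start): least fixpoint, start Z0 = {Init, Send, Sync, Done, Hold, Wait, Crit}, add states with every successor in Z. Already a fixed point.
Sat(AF (ready | ~start)) = {Init, Send, Sync, Done, Hold, Wait, Crit}
EF (AF (ready | ~start)): least fixpoint, start Z0 = {Init, Send, Sync, Done, Hold, Wait, Crit}, add states with some successor in Z. Already a fixed point.
Sat(EF (AF (ready | ~start))) = {Init, Send, Sync, Done, Hold, Wait, Crit}
Sync ∈ Sat(EF (AF (ready | ~start))) = {Init, Send, Sync, Done, Hold, Wait, Crit}, so the formula holds at Sync.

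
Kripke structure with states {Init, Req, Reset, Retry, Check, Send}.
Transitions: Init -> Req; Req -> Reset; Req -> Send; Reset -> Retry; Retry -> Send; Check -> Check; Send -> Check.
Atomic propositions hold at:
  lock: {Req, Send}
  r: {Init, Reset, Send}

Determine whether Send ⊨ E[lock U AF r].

AF r: least fixpoint, start Z0 = {Init, Reset, Send}, add states with every successor in Z. Z1 = {Init, Req, Reset, Retry, Send}; fixed.
Sat(AF r) = {Init, Req, Reset, Retry, Send}
E[lock U AF r]: least fixpoint, start Z0 = Sat(AF r) = {Init, Req, Reset, Retry, Send}, add states in Sat(lock) with some successor in Z. Already a fixed point.
Sat(E[lock U AF r]) = {Init, Req, Reset, Retry, Send}
Send ∈ Sat(E[lock U AF r]) = {Init, Req, Reset, Retry, Send}, so the formula holds at Send.

Yes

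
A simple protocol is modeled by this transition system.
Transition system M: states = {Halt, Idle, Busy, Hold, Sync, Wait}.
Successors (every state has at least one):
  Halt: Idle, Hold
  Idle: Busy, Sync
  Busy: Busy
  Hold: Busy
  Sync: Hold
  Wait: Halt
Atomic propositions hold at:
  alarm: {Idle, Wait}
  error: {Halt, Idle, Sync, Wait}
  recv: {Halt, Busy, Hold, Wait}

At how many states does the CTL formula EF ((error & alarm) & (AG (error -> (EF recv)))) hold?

Sat(error & alarm) = {Idle, Wait}
EF recv: least fixpoint, start Z0 = {Halt, Busy, Hold, Wait}, add states with some successor in Z. Z1 = {Halt, Idle, Busy, Hold, Sync, Wait}; fixed.
Sat(EF recv) = {Halt, Idle, Busy, Hold, Sync, Wait}
Sat(error -> (EF recv)) = {Halt, Idle, Busy, Hold, Sync, Wait}
AG (error -> (EF recv)): greatest fixpoint, start Z0 = {Halt, Idle, Busy, Hold, Sync, Wait}, keep only states in Sat with every successor in Z. Already a fixed point.
Sat(AG (error -> (EF recv))) = {Halt, Idle, Busy, Hold, Sync, Wait}
Sat((error & alarm) & (AG (error -> (EF recv)))) = {Idle, Wait}
EF ((error & alarm) & (AG (error -> (EF recv)))): least fixpoint, start Z0 = {Idle, Wait}, add states with some successor in Z. Z1 = {Halt, Idle, Wait}; fixed.
Sat(EF ((error & alarm) & (AG (error -> (EF recv))))) = {Halt, Idle, Wait}
|Sat(EF ((error & alarm) & (AG (error -> (EF recv)))))| = |{Halt, Idle, Wait}| = 3.

3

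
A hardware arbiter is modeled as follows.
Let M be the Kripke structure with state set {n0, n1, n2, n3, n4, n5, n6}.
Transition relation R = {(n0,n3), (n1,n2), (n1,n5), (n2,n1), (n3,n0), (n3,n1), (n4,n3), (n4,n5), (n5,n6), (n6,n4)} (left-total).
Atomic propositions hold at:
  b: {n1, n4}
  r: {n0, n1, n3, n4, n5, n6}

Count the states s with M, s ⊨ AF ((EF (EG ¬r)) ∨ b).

Sat(¬r) = {n2}
EG ¬r: greatest fixpoint, start Z0 = {n2}, keep only states in Sat with some successor in Z. Z1 = ∅; fixed.
Sat(EG ¬r) = ∅
EF (EG ¬r): least fixpoint, start Z0 = ∅, add states with some successor in Z. Already a fixed point.
Sat(EF (EG ¬r)) = ∅
Sat((EF (EG ¬r)) ∨ b) = {n1, n4}
AF ((EF (EG ¬r)) ∨ b): least fixpoint, start Z0 = {n1, n4}, add states with every successor in Z. Z1 = {n1, n2, n4, n6}; Z2 = {n1, n2, n4, n5, n6}; fixed.
Sat(AF ((EF (EG ¬r)) ∨ b)) = {n1, n2, n4, n5, n6}
|Sat(AF ((EF (EG ¬r)) ∨ b))| = |{n1, n2, n4, n5, n6}| = 5.

5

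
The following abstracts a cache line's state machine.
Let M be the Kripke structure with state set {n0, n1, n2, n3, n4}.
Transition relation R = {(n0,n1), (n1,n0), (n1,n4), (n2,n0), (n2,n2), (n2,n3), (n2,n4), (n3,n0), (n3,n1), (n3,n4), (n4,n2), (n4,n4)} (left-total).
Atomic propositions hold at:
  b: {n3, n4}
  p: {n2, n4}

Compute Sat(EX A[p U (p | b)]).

{n1, n2, n3, n4}

Sat(p | b) = {n2, n3, n4}
A[p U (p | b)]: least fixpoint, start Z0 = Sat((p | b)) = {n2, n3, n4}, add states in Sat(p) with every successor in Z. Already a fixed point.
Sat(A[p U (p | b)]) = {n2, n3, n4}
Sat(EX A[p U (p | b)]) = {s : some successor in {n2, n3, n4}} = {n1, n2, n3, n4}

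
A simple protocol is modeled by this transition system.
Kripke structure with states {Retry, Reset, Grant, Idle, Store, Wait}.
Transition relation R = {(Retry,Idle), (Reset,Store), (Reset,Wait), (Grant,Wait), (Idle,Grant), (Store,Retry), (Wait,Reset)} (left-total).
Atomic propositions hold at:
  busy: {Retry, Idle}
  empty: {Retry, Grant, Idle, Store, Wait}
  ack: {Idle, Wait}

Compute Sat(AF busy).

{Retry, Idle, Store}

AF busy: least fixpoint, start Z0 = {Retry, Idle}, add states with every successor in Z. Z1 = {Retry, Idle, Store}; fixed.
Sat(AF busy) = {Retry, Idle, Store}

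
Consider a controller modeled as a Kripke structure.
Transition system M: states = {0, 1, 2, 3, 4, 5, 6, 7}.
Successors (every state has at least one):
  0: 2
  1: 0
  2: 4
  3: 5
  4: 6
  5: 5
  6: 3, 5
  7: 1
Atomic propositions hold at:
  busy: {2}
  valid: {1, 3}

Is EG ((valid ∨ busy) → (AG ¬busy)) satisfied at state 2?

Sat(valid ∨ busy) = {1, 2, 3}
Sat(¬busy) = {0, 1, 3, 4, 5, 6, 7}
AG ¬busy: greatest fixpoint, start Z0 = {0, 1, 3, 4, 5, 6, 7}, keep only states in Sat with every successor in Z. Z1 = {1, 3, 4, 5, 6, 7}; Z2 = {3, 4, 5, 6, 7}; Z3 = {3, 4, 5, 6}; fixed.
Sat(AG ¬busy) = {3, 4, 5, 6}
Sat((valid ∨ busy) → (AG ¬busy)) = {0, 3, 4, 5, 6, 7}
EG ((valid ∨ busy) → (AG ¬busy)): greatest fixpoint, start Z0 = {0, 3, 4, 5, 6, 7}, keep only states in Sat with some successor in Z. Z1 = {3, 4, 5, 6}; fixed.
Sat(EG ((valid ∨ busy) → (AG ¬busy))) = {3, 4, 5, 6}
2 ∉ Sat(EG ((valid ∨ busy) → (AG ¬busy))) = {3, 4, 5, 6}, so the formula does not hold at 2.

No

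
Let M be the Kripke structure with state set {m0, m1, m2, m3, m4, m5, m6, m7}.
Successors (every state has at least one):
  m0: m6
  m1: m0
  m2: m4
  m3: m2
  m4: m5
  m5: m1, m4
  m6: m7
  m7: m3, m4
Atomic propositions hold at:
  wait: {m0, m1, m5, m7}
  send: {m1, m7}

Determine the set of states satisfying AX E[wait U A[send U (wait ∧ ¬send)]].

Sat(¬send) = {m0, m2, m3, m4, m5, m6}
Sat(wait ∧ ¬send) = {m0, m5}
A[send U (wait ∧ ¬send)]: least fixpoint, start Z0 = Sat((wait ∧ ¬send)) = {m0, m5}, add states in Sat(send) with every successor in Z. Z1 = {m0, m1, m5}; fixed.
Sat(A[send U (wait ∧ ¬send)]) = {m0, m1, m5}
E[wait U A[send U (wait ∧ ¬send)]]: least fixpoint, start Z0 = Sat(A[send U (wait ∧ ¬send)]) = {m0, m1, m5}, add states in Sat(wait) with some successor in Z. Already a fixed point.
Sat(E[wait U A[send U (wait ∧ ¬send)]]) = {m0, m1, m5}
Sat(AX E[wait U A[send U (wait ∧ ¬send)]]) = {s : every successor in {m0, m1, m5}} = {m1, m4}

{m1, m4}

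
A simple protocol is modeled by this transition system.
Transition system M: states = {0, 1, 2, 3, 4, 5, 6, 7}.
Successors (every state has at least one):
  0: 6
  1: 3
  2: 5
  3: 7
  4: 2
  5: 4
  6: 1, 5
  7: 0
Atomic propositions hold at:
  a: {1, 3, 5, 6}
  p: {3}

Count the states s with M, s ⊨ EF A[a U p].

A[a U p]: least fixpoint, start Z0 = Sat(p) = {3}, add states in Sat(a) with every successor in Z. Z1 = {1, 3}; fixed.
Sat(A[a U p]) = {1, 3}
EF A[a U p]: least fixpoint, start Z0 = {1, 3}, add states with some successor in Z. Z1 = {1, 3, 6}; Z2 = {0, 1, 3, 6}; Z3 = {0, 1, 3, 6, 7}; fixed.
Sat(EF A[a U p]) = {0, 1, 3, 6, 7}
|Sat(EF A[a U p])| = |{0, 1, 3, 6, 7}| = 5.

5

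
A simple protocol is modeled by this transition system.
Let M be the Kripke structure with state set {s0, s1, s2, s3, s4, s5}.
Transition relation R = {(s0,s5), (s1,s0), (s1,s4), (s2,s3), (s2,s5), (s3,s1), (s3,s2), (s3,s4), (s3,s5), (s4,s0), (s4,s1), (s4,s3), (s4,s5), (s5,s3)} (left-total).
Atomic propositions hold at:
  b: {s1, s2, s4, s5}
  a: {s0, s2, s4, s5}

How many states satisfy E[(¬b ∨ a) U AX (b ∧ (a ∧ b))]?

Sat(¬b) = {s0, s3}
Sat(¬b ∨ a) = {s0, s2, s3, s4, s5}
Sat(a ∧ b) = {s2, s4, s5}
Sat(b ∧ (a ∧ b)) = {s2, s4, s5}
Sat(AX (b ∧ (a ∧ b))) = {s : every successor in {s2, s4, s5}} = {s0}
E[(¬b ∨ a) U AX (b ∧ (a ∧ b))]: least fixpoint, start Z0 = Sat(AX (b ∧ (a ∧ b))) = {s0}, add states in Sat(¬b ∨ a) with some successor in Z. Z1 = {s0, s4}; Z2 = {s0, s3, s4}; Z3 = {s0, s2, s3, s4, s5}; fixed.
Sat(E[(¬b ∨ a) U AX (b ∧ (a ∧ b))]) = {s0, s2, s3, s4, s5}
|Sat(E[(¬b ∨ a) U AX (b ∧ (a ∧ b))])| = |{s0, s2, s3, s4, s5}| = 5.

5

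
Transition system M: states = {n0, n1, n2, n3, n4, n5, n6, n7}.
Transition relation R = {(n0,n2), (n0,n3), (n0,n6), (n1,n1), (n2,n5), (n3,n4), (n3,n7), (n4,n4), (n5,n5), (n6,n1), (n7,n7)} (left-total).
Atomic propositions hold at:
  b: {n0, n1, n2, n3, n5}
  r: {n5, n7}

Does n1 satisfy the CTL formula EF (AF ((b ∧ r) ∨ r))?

No

Sat(b ∧ r) = {n5}
Sat((b ∧ r) ∨ r) = {n5, n7}
AF ((b ∧ r) ∨ r): least fixpoint, start Z0 = {n5, n7}, add states with every successor in Z. Z1 = {n2, n5, n7}; fixed.
Sat(AF ((b ∧ r) ∨ r)) = {n2, n5, n7}
EF (AF ((b ∧ r) ∨ r)): least fixpoint, start Z0 = {n2, n5, n7}, add states with some successor in Z. Z1 = {n0, n2, n3, n5, n7}; fixed.
Sat(EF (AF ((b ∧ r) ∨ r))) = {n0, n2, n3, n5, n7}
n1 ∉ Sat(EF (AF ((b ∧ r) ∨ r))) = {n0, n2, n3, n5, n7}, so the formula does not hold at n1.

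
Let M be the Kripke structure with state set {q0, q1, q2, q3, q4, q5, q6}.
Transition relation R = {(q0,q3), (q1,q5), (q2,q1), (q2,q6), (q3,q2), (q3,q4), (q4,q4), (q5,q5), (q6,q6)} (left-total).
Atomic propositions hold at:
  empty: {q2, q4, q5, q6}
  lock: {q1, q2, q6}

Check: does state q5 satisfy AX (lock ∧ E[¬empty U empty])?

No

Sat(¬empty) = {q0, q1, q3}
E[¬empty U empty]: least fixpoint, start Z0 = Sat(empty) = {q2, q4, q5, q6}, add states in Sat(¬empty) with some successor in Z. Z1 = {q1, q2, q3, q4, q5, q6}; Z2 = {q0, q1, q2, q3, q4, q5, q6}; fixed.
Sat(E[¬empty U empty]) = {q0, q1, q2, q3, q4, q5, q6}
Sat(lock ∧ E[¬empty U empty]) = {q1, q2, q6}
Sat(AX (lock ∧ E[¬empty U empty])) = {s : every successor in {q1, q2, q6}} = {q2, q6}
q5 ∉ Sat(AX (lock ∧ E[¬empty U empty])) = {q2, q6}, so the formula does not hold at q5.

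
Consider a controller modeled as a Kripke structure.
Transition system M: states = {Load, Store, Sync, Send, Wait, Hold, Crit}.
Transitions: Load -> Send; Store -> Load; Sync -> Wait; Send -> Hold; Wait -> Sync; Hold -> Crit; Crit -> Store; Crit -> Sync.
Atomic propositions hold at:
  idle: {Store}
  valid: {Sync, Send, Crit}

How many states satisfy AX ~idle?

Sat(~idle) = {Load, Sync, Send, Wait, Hold, Crit}
Sat(AX ~idle) = {s : every successor in {Load, Sync, Send, Wait, Hold, Crit}} = {Load, Store, Sync, Send, Wait, Hold}
|Sat(AX ~idle)| = |{Load, Store, Sync, Send, Wait, Hold}| = 6.

6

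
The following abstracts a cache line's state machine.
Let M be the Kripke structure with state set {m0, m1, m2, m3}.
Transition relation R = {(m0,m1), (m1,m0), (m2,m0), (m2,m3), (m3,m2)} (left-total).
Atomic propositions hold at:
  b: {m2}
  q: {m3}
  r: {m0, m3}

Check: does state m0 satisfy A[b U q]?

No

A[b U q]: least fixpoint, start Z0 = Sat(q) = {m3}, add states in Sat(b) with every successor in Z. Already a fixed point.
Sat(A[b U q]) = {m3}
m0 ∉ Sat(A[b U q]) = {m3}, so the formula does not hold at m0.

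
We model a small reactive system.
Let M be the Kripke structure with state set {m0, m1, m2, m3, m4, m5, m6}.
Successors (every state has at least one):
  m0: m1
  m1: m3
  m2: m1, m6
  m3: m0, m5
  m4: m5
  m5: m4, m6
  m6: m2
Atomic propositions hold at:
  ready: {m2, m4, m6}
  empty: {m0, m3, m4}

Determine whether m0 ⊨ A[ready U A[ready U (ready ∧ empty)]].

Sat(ready ∧ empty) = {m4}
A[ready U (ready ∧ empty)]: least fixpoint, start Z0 = Sat((ready ∧ empty)) = {m4}, add states in Sat(ready) with every successor in Z. Already a fixed point.
Sat(A[ready U (ready ∧ empty)]) = {m4}
A[ready U A[ready U (ready ∧ empty)]]: least fixpoint, start Z0 = Sat(A[ready U (ready ∧ empty)]) = {m4}, add states in Sat(ready) with every successor in Z. Already a fixed point.
Sat(A[ready U A[ready U (ready ∧ empty)]]) = {m4}
m0 ∉ Sat(A[ready U A[ready U (ready ∧ empty)]]) = {m4}, so the formula does not hold at m0.

No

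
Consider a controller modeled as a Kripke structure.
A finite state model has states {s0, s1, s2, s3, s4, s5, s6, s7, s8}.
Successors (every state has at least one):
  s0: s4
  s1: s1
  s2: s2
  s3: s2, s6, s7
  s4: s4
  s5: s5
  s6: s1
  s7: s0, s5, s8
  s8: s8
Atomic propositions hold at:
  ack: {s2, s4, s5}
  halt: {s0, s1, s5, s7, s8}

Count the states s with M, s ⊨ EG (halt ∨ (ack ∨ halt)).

7

Sat(ack ∨ halt) = {s0, s1, s2, s4, s5, s7, s8}
Sat(halt ∨ (ack ∨ halt)) = {s0, s1, s2, s4, s5, s7, s8}
EG (halt ∨ (ack ∨ halt)): greatest fixpoint, start Z0 = {s0, s1, s2, s4, s5, s7, s8}, keep only states in Sat with some successor in Z. Already a fixed point.
Sat(EG (halt ∨ (ack ∨ halt))) = {s0, s1, s2, s4, s5, s7, s8}
|Sat(EG (halt ∨ (ack ∨ halt)))| = |{s0, s1, s2, s4, s5, s7, s8}| = 7.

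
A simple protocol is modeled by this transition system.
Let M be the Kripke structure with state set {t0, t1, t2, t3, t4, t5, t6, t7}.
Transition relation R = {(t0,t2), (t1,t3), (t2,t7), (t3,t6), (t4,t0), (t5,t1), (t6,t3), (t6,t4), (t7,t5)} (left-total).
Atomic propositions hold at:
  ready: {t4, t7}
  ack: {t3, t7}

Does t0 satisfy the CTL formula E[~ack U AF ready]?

Sat(~ack) = {t0, t1, t2, t4, t5, t6}
AF ready: least fixpoint, start Z0 = {t4, t7}, add states with every successor in Z. Z1 = {t2, t4, t7}; Z2 = {t0, t2, t4, t7}; fixed.
Sat(AF ready) = {t0, t2, t4, t7}
E[~ack U AF ready]: least fixpoint, start Z0 = Sat(AF ready) = {t0, t2, t4, t7}, add states in Sat(~ack) with some successor in Z. Z1 = {t0, t2, t4, t6, t7}; fixed.
Sat(E[~ack U AF ready]) = {t0, t2, t4, t6, t7}
t0 ∈ Sat(E[~ack U AF ready]) = {t0, t2, t4, t6, t7}, so the formula holds at t0.

Yes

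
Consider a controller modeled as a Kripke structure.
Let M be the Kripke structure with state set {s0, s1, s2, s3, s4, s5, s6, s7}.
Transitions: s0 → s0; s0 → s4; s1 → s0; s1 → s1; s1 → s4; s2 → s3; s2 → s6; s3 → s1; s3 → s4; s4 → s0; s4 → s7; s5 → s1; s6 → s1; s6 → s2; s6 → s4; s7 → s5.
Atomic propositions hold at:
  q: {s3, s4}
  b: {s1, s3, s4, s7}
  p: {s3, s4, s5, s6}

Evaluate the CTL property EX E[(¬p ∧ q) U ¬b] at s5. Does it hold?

Sat(¬p) = {s0, s1, s2, s7}
Sat(¬p ∧ q) = ∅
Sat(¬b) = {s0, s2, s5, s6}
E[(¬p ∧ q) U ¬b]: least fixpoint, start Z0 = Sat(¬b) = {s0, s2, s5, s6}, add states in Sat(¬p ∧ q) with some successor in Z. Already a fixed point.
Sat(E[(¬p ∧ q) U ¬b]) = {s0, s2, s5, s6}
Sat(EX E[(¬p ∧ q) U ¬b]) = {s : some successor in {s0, s2, s5, s6}} = {s0, s1, s2, s4, s6, s7}
s5 ∉ Sat(EX E[(¬p ∧ q) U ¬b]) = {s0, s1, s2, s4, s6, s7}, so the formula does not hold at s5.

No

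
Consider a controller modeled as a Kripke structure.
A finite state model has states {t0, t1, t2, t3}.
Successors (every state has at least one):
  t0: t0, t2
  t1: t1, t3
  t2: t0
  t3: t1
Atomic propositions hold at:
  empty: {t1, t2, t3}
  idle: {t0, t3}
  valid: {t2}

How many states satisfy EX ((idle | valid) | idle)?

3

Sat(idle | valid) = {t0, t2, t3}
Sat((idle | valid) | idle) = {t0, t2, t3}
Sat(EX ((idle | valid) | idle)) = {s : some successor in {t0, t2, t3}} = {t0, t1, t2}
|Sat(EX ((idle | valid) | idle))| = |{t0, t1, t2}| = 3.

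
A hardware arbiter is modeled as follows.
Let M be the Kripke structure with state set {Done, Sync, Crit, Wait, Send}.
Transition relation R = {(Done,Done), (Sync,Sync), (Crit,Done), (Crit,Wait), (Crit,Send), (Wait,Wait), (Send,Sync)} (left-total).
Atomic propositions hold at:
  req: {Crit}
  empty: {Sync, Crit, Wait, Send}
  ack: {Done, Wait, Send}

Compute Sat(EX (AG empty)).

{Sync, Crit, Wait, Send}

AG empty: greatest fixpoint, start Z0 = {Sync, Crit, Wait, Send}, keep only states in Sat with every successor in Z. Z1 = {Sync, Wait, Send}; fixed.
Sat(AG empty) = {Sync, Wait, Send}
Sat(EX (AG empty)) = {s : some successor in {Sync, Wait, Send}} = {Sync, Crit, Wait, Send}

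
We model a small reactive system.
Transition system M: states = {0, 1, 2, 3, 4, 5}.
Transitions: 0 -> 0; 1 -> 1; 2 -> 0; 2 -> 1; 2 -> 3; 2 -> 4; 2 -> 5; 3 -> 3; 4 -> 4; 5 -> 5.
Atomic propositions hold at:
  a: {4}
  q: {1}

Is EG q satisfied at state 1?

Yes

EG q: greatest fixpoint, start Z0 = {1}, keep only states in Sat with some successor in Z. Already a fixed point.
Sat(EG q) = {1}
1 ∈ Sat(EG q) = {1}, so the formula holds at 1.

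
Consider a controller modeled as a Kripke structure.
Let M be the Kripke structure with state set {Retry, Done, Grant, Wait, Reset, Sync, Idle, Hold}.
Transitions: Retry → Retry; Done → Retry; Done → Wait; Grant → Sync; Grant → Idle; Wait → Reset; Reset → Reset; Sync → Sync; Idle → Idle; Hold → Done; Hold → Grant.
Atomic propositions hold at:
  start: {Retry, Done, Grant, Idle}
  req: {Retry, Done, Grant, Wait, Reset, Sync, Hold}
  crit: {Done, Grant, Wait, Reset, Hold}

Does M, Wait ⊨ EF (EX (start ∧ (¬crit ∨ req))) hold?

No

Sat(¬crit) = {Retry, Sync, Idle}
Sat(¬crit ∨ req) = {Retry, Done, Grant, Wait, Reset, Sync, Idle, Hold}
Sat(start ∧ (¬crit ∨ req)) = {Retry, Done, Grant, Idle}
Sat(EX (start ∧ (¬crit ∨ req))) = {s : some successor in {Retry, Done, Grant, Idle}} = {Retry, Done, Grant, Idle, Hold}
EF (EX (start ∧ (¬crit ∨ req))): least fixpoint, start Z0 = {Retry, Done, Grant, Idle, Hold}, add states with some successor in Z. Already a fixed point.
Sat(EF (EX (start ∧ (¬crit ∨ req)))) = {Retry, Done, Grant, Idle, Hold}
Wait ∉ Sat(EF (EX (start ∧ (¬crit ∨ req)))) = {Retry, Done, Grant, Idle, Hold}, so the formula does not hold at Wait.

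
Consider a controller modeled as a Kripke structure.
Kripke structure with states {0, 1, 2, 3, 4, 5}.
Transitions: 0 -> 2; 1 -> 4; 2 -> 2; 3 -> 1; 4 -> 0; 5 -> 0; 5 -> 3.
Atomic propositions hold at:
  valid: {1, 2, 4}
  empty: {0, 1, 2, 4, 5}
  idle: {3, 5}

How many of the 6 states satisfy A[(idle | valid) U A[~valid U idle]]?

Sat(idle | valid) = {1, 2, 3, 4, 5}
Sat(~valid) = {0, 3, 5}
A[~valid U idle]: least fixpoint, start Z0 = Sat(idle) = {3, 5}, add states in Sat(~valid) with every successor in Z. Already a fixed point.
Sat(A[~valid U idle]) = {3, 5}
A[(idle | valid) U A[~valid U idle]]: least fixpoint, start Z0 = Sat(A[~valid U idle]) = {3, 5}, add states in Sat(idle | valid) with every successor in Z. Already a fixed point.
Sat(A[(idle | valid) U A[~valid U idle]]) = {3, 5}
|Sat(A[(idle | valid) U A[~valid U idle]])| = |{3, 5}| = 2.

2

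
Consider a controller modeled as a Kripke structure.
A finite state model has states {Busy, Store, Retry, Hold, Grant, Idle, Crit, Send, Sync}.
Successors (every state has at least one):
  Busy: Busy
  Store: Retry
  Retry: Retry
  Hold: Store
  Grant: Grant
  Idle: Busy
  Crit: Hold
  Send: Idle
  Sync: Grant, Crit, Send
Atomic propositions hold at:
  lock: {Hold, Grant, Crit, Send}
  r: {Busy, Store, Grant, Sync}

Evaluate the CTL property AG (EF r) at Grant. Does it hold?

EF r: least fixpoint, start Z0 = {Busy, Store, Grant, Sync}, add states with some successor in Z. Z1 = {Busy, Store, Hold, Grant, Idle, Sync}; Z2 = {Busy, Store, Hold, Grant, Idle, Crit, Send, Sync}; fixed.
Sat(EF r) = {Busy, Store, Hold, Grant, Idle, Crit, Send, Sync}
AG (EF r): greatest fixpoint, start Z0 = {Busy, Store, Hold, Grant, Idle, Crit, Send, Sync}, keep only states in Sat with every successor in Z. Z1 = {Busy, Hold, Grant, Idle, Crit, Send, Sync}; Z2 = {Busy, Grant, Idle, Crit, Send, Sync}; Z3 = {Busy, Grant, Idle, Send, Sync}; Z4 = {Busy, Grant, Idle, Send}; fixed.
Sat(AG (EF r)) = {Busy, Grant, Idle, Send}
Grant ∈ Sat(AG (EF r)) = {Busy, Grant, Idle, Send}, so the formula holds at Grant.

Yes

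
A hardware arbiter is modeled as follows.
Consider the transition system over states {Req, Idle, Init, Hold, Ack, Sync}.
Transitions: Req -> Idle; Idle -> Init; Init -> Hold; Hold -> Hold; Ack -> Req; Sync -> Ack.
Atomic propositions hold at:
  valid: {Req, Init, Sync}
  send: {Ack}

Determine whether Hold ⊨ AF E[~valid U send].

No

Sat(~valid) = {Idle, Hold, Ack}
E[~valid U send]: least fixpoint, start Z0 = Sat(send) = {Ack}, add states in Sat(~valid) with some successor in Z. Already a fixed point.
Sat(E[~valid U send]) = {Ack}
AF E[~valid U send]: least fixpoint, start Z0 = {Ack}, add states with every successor in Z. Z1 = {Ack, Sync}; fixed.
Sat(AF E[~valid U send]) = {Ack, Sync}
Hold ∉ Sat(AF E[~valid U send]) = {Ack, Sync}, so the formula does not hold at Hold.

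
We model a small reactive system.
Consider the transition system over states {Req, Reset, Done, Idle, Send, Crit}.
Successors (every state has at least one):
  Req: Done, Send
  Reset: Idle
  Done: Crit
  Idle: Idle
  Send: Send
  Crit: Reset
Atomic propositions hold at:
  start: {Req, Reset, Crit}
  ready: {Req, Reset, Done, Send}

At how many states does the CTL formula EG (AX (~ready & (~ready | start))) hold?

Sat(~ready) = {Idle, Crit}
Sat(~ready | start) = {Req, Reset, Idle, Crit}
Sat(~ready & (~ready | start)) = {Idle, Crit}
Sat(AX (~ready & (~ready | start))) = {s : every successor in {Idle, Crit}} = {Reset, Done, Idle}
EG (AX (~ready & (~ready | start))): greatest fixpoint, start Z0 = {Reset, Done, Idle}, keep only states in Sat with some successor in Z. Z1 = {Reset, Idle}; fixed.
Sat(EG (AX (~ready & (~ready | start)))) = {Reset, Idle}
|Sat(EG (AX (~ready & (~ready | start))))| = |{Reset, Idle}| = 2.

2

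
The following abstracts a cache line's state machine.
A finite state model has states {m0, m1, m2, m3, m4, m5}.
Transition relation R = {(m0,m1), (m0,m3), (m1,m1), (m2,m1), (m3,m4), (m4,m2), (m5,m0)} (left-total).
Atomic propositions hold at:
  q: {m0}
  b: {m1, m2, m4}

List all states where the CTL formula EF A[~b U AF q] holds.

{m0, m5}

Sat(~b) = {m0, m3, m5}
AF q: least fixpoint, start Z0 = {m0}, add states with every successor in Z. Z1 = {m0, m5}; fixed.
Sat(AF q) = {m0, m5}
A[~b U AF q]: least fixpoint, start Z0 = Sat(AF q) = {m0, m5}, add states in Sat(~b) with every successor in Z. Already a fixed point.
Sat(A[~b U AF q]) = {m0, m5}
EF A[~b U AF q]: least fixpoint, start Z0 = {m0, m5}, add states with some successor in Z. Already a fixed point.
Sat(EF A[~b U AF q]) = {m0, m5}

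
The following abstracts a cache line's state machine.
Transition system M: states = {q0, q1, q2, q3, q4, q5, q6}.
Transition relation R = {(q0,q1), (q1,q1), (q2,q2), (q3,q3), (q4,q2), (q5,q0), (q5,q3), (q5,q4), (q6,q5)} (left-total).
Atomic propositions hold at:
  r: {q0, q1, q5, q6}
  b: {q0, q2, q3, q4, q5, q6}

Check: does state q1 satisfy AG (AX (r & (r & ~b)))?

Sat(~b) = {q1}
Sat(r & ~b) = {q1}
Sat(r & (r & ~b)) = {q1}
Sat(AX (r & (r & ~b))) = {s : every successor in {q1}} = {q0, q1}
AG (AX (r & (r & ~b))): greatest fixpoint, start Z0 = {q0, q1}, keep only states in Sat with every successor in Z. Already a fixed point.
Sat(AG (AX (r & (r & ~b)))) = {q0, q1}
q1 ∈ Sat(AG (AX (r & (r & ~b)))) = {q0, q1}, so the formula holds at q1.

Yes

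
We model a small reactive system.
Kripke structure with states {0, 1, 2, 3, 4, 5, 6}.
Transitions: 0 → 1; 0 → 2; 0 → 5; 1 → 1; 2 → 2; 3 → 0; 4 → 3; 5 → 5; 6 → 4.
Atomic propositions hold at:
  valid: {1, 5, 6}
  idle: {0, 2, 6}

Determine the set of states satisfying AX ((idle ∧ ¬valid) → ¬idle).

{1, 4, 5, 6}

Sat(¬valid) = {0, 2, 3, 4}
Sat(idle ∧ ¬valid) = {0, 2}
Sat(¬idle) = {1, 3, 4, 5}
Sat((idle ∧ ¬valid) → ¬idle) = {1, 3, 4, 5, 6}
Sat(AX ((idle ∧ ¬valid) → ¬idle)) = {s : every successor in {1, 3, 4, 5, 6}} = {1, 4, 5, 6}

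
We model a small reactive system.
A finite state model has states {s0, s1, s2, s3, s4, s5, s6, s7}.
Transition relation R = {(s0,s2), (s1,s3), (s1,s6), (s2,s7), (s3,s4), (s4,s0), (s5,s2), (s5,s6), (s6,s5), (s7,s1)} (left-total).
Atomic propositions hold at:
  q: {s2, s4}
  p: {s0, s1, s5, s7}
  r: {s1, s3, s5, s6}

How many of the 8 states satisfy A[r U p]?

A[r U p]: least fixpoint, start Z0 = Sat(p) = {s0, s1, s5, s7}, add states in Sat(r) with every successor in Z. Z1 = {s0, s1, s5, s6, s7}; fixed.
Sat(A[r U p]) = {s0, s1, s5, s6, s7}
|Sat(A[r U p])| = |{s0, s1, s5, s6, s7}| = 5.

5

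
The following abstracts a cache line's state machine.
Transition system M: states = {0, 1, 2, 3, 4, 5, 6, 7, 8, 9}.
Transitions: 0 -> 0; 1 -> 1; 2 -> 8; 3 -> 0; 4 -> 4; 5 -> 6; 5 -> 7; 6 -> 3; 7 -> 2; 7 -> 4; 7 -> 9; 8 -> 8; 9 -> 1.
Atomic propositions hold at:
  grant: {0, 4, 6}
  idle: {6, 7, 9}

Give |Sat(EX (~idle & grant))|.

Sat(~idle) = {0, 1, 2, 3, 4, 5, 8}
Sat(~idle & grant) = {0, 4}
Sat(EX (~idle & grant)) = {s : some successor in {0, 4}} = {0, 3, 4, 7}
|Sat(EX (~idle & grant))| = |{0, 3, 4, 7}| = 4.

4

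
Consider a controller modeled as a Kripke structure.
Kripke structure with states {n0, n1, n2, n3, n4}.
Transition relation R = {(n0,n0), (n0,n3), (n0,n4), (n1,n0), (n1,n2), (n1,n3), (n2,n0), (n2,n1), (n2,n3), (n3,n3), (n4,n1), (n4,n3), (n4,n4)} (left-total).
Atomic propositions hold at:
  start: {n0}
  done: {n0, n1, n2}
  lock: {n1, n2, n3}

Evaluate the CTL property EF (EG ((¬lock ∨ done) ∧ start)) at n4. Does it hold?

Sat(¬lock) = {n0, n4}
Sat(¬lock ∨ done) = {n0, n1, n2, n4}
Sat((¬lock ∨ done) ∧ start) = {n0}
EG ((¬lock ∨ done) ∧ start): greatest fixpoint, start Z0 = {n0}, keep only states in Sat with some successor in Z. Already a fixed point.
Sat(EG ((¬lock ∨ done) ∧ start)) = {n0}
EF (EG ((¬lock ∨ done) ∧ start)): least fixpoint, start Z0 = {n0}, add states with some successor in Z. Z1 = {n0, n1, n2}; Z2 = {n0, n1, n2, n4}; fixed.
Sat(EF (EG ((¬lock ∨ done) ∧ start))) = {n0, n1, n2, n4}
n4 ∈ Sat(EF (EG ((¬lock ∨ done) ∧ start))) = {n0, n1, n2, n4}, so the formula holds at n4.

Yes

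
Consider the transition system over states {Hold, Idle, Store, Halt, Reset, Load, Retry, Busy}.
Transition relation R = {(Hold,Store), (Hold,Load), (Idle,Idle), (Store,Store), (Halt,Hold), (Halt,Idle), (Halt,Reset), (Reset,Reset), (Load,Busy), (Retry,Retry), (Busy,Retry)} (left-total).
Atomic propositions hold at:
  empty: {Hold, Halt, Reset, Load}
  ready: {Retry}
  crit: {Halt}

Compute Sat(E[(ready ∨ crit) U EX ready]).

{Retry, Busy}

Sat(ready ∨ crit) = {Halt, Retry}
Sat(EX ready) = {s : some successor in {Retry}} = {Retry, Busy}
E[(ready ∨ crit) U EX ready]: least fixpoint, start Z0 = Sat(EX ready) = {Retry, Busy}, add states in Sat(ready ∨ crit) with some successor in Z. Already a fixed point.
Sat(E[(ready ∨ crit) U EX ready]) = {Retry, Busy}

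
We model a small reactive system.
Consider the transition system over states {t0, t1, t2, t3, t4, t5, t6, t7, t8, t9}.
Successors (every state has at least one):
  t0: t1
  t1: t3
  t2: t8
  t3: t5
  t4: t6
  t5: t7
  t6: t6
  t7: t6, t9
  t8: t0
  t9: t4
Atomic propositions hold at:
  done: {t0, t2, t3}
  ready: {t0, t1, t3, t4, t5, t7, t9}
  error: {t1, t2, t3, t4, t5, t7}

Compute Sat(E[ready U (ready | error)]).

Sat(ready | error) = {t0, t1, t2, t3, t4, t5, t7, t9}
E[ready U (ready | error)]: least fixpoint, start Z0 = Sat((ready | error)) = {t0, t1, t2, t3, t4, t5, t7, t9}, add states in Sat(ready) with some successor in Z. Already a fixed point.
Sat(E[ready U (ready | error)]) = {t0, t1, t2, t3, t4, t5, t7, t9}

{t0, t1, t2, t3, t4, t5, t7, t9}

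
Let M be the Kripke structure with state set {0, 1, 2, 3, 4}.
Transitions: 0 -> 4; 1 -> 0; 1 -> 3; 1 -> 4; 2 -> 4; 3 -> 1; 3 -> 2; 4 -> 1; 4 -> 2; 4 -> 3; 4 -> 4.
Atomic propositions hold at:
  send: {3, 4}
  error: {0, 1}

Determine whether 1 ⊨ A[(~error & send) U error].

Sat(~error) = {2, 3, 4}
Sat(~error & send) = {3, 4}
A[(~error & send) U error]: least fixpoint, start Z0 = Sat(error) = {0, 1}, add states in Sat(~error & send) with every successor in Z. Already a fixed point.
Sat(A[(~error & send) U error]) = {0, 1}
1 ∈ Sat(A[(~error & send) U error]) = {0, 1}, so the formula holds at 1.

Yes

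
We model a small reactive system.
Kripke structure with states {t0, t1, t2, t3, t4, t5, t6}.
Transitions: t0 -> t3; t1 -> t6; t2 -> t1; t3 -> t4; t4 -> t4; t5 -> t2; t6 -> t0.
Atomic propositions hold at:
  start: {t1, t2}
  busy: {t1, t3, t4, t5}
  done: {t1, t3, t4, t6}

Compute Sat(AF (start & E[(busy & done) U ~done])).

Sat(busy & done) = {t1, t3, t4}
Sat(~done) = {t0, t2, t5}
E[(busy & done) U ~done]: least fixpoint, start Z0 = Sat(~done) = {t0, t2, t5}, add states in Sat(busy & done) with some successor in Z. Already a fixed point.
Sat(E[(busy & done) U ~done]) = {t0, t2, t5}
Sat(start & E[(busy & done) U ~done]) = {t2}
AF (start & E[(busy & done) U ~done]): least fixpoint, start Z0 = {t2}, add states with every successor in Z. Z1 = {t2, t5}; fixed.
Sat(AF (start & E[(busy & done) U ~done])) = {t2, t5}

{t2, t5}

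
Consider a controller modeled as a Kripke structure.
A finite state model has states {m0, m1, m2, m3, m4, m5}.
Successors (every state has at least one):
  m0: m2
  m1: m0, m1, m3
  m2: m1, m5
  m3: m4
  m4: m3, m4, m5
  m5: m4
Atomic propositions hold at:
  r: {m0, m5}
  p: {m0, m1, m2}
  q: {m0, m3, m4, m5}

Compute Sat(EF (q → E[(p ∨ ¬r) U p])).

{m0, m1, m2}

Sat(¬r) = {m1, m2, m3, m4}
Sat(p ∨ ¬r) = {m0, m1, m2, m3, m4}
E[(p ∨ ¬r) U p]: least fixpoint, start Z0 = Sat(p) = {m0, m1, m2}, add states in Sat(p ∨ ¬r) with some successor in Z. Already a fixed point.
Sat(E[(p ∨ ¬r) U p]) = {m0, m1, m2}
Sat(q → E[(p ∨ ¬r) U p]) = {m0, m1, m2}
EF (q → E[(p ∨ ¬r) U p]): least fixpoint, start Z0 = {m0, m1, m2}, add states with some successor in Z. Already a fixed point.
Sat(EF (q → E[(p ∨ ¬r) U p])) = {m0, m1, m2}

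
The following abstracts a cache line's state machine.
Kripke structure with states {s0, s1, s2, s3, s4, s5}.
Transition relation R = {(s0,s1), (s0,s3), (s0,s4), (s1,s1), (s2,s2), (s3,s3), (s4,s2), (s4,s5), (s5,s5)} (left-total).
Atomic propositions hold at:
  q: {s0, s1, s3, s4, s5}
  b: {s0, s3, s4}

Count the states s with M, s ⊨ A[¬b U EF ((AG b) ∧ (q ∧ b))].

Sat(¬b) = {s1, s2, s5}
AG b: greatest fixpoint, start Z0 = {s0, s3, s4}, keep only states in Sat with every successor in Z. Z1 = {s3}; fixed.
Sat(AG b) = {s3}
Sat(q ∧ b) = {s0, s3, s4}
Sat((AG b) ∧ (q ∧ b)) = {s3}
EF ((AG b) ∧ (q ∧ b)): least fixpoint, start Z0 = {s3}, add states with some successor in Z. Z1 = {s0, s3}; fixed.
Sat(EF ((AG b) ∧ (q ∧ b))) = {s0, s3}
A[¬b U EF ((AG b) ∧ (q ∧ b))]: least fixpoint, start Z0 = Sat(EF ((AG b) ∧ (q ∧ b))) = {s0, s3}, add states in Sat(¬b) with every successor in Z. Already a fixed point.
Sat(A[¬b U EF ((AG b) ∧ (q ∧ b))]) = {s0, s3}
|Sat(A[¬b U EF ((AG b) ∧ (q ∧ b))])| = |{s0, s3}| = 2.

2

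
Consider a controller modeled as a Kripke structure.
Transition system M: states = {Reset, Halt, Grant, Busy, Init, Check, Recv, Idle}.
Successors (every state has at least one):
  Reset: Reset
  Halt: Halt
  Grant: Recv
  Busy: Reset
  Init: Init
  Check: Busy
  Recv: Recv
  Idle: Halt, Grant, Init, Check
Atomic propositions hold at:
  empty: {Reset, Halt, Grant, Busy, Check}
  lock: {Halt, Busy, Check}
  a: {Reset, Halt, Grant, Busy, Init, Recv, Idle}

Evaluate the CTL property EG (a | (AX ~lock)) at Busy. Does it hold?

Sat(~lock) = {Reset, Grant, Init, Recv, Idle}
Sat(AX ~lock) = {s : every successor in {Reset, Grant, Init, Recv, Idle}} = {Reset, Grant, Busy, Init, Recv}
Sat(a | (AX ~lock)) = {Reset, Halt, Grant, Busy, Init, Recv, Idle}
EG (a | (AX ~lock)): greatest fixpoint, start Z0 = {Reset, Halt, Grant, Busy, Init, Recv, Idle}, keep only states in Sat with some successor in Z. Already a fixed point.
Sat(EG (a | (AX ~lock))) = {Reset, Halt, Grant, Busy, Init, Recv, Idle}
Busy ∈ Sat(EG (a | (AX ~lock))) = {Reset, Halt, Grant, Busy, Init, Recv, Idle}, so the formula holds at Busy.

Yes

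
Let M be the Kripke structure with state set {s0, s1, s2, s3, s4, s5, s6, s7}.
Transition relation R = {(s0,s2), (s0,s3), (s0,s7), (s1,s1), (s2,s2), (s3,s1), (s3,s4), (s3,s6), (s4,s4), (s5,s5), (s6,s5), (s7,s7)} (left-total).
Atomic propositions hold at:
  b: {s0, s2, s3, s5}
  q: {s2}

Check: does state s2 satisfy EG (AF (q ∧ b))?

Yes

Sat(q ∧ b) = {s2}
AF (q ∧ b): least fixpoint, start Z0 = {s2}, add states with every successor in Z. Already a fixed point.
Sat(AF (q ∧ b)) = {s2}
EG (AF (q ∧ b)): greatest fixpoint, start Z0 = {s2}, keep only states in Sat with some successor in Z. Already a fixed point.
Sat(EG (AF (q ∧ b))) = {s2}
s2 ∈ Sat(EG (AF (q ∧ b))) = {s2}, so the formula holds at s2.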